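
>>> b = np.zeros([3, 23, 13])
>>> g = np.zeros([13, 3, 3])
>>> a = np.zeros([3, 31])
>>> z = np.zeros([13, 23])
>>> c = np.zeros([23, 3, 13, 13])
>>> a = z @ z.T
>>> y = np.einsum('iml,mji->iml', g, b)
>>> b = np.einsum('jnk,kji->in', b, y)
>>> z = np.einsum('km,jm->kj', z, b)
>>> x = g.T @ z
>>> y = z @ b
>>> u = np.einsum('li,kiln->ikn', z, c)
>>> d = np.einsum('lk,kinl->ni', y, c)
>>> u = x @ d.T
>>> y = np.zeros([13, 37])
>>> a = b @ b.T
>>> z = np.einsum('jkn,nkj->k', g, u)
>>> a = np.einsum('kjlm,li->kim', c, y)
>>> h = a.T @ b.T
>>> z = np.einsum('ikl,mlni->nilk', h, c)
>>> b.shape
(3, 23)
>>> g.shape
(13, 3, 3)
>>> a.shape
(23, 37, 13)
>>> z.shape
(13, 13, 3, 37)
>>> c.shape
(23, 3, 13, 13)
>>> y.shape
(13, 37)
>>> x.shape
(3, 3, 3)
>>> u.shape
(3, 3, 13)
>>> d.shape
(13, 3)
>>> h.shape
(13, 37, 3)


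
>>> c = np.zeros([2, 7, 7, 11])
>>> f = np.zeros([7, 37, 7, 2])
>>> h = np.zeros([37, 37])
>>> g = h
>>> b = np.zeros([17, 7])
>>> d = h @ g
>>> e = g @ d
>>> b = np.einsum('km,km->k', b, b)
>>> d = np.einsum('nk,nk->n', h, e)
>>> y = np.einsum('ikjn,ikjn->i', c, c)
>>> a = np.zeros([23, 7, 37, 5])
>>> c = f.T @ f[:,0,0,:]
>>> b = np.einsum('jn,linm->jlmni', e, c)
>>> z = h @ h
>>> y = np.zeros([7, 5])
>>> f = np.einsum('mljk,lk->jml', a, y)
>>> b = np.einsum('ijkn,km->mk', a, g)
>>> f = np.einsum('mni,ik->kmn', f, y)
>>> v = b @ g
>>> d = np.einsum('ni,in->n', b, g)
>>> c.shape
(2, 7, 37, 2)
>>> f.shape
(5, 37, 23)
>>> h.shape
(37, 37)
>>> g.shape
(37, 37)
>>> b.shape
(37, 37)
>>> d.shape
(37,)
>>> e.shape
(37, 37)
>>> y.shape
(7, 5)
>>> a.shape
(23, 7, 37, 5)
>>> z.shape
(37, 37)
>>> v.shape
(37, 37)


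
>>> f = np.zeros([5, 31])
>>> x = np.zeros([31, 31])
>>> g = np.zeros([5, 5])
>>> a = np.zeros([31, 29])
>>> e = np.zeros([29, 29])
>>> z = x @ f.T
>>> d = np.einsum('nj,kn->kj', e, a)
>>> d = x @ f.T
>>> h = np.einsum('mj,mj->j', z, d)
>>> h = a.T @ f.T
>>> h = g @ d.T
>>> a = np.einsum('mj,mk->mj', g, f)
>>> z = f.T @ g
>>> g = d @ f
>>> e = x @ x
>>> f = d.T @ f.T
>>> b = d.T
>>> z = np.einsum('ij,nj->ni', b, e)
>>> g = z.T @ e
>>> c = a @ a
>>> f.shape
(5, 5)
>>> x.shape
(31, 31)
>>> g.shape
(5, 31)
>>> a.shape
(5, 5)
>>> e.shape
(31, 31)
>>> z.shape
(31, 5)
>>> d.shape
(31, 5)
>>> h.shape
(5, 31)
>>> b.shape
(5, 31)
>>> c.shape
(5, 5)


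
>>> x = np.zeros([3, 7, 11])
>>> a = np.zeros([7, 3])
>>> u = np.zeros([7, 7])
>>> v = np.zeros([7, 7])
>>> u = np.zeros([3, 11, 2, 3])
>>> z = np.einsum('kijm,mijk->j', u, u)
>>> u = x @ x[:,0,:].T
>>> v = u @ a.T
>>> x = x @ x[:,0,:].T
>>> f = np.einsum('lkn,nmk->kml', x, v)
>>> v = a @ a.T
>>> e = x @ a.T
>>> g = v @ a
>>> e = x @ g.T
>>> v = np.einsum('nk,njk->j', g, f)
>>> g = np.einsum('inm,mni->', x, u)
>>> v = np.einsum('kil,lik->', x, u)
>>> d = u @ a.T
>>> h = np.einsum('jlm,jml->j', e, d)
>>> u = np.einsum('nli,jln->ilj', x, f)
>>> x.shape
(3, 7, 3)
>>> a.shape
(7, 3)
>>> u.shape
(3, 7, 7)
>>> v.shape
()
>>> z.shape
(2,)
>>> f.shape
(7, 7, 3)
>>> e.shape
(3, 7, 7)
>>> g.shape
()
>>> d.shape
(3, 7, 7)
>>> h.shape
(3,)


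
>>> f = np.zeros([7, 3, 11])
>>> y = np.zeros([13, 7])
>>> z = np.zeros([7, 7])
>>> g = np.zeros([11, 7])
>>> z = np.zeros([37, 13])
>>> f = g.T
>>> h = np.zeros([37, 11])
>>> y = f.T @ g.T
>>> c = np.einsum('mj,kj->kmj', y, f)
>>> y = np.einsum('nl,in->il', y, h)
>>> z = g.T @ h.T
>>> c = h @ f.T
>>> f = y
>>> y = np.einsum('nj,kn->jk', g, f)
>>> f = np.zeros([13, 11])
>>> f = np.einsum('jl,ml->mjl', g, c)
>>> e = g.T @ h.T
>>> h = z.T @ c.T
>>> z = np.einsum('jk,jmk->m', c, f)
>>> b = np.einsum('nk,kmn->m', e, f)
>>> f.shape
(37, 11, 7)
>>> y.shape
(7, 37)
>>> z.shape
(11,)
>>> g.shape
(11, 7)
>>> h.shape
(37, 37)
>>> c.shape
(37, 7)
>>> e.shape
(7, 37)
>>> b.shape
(11,)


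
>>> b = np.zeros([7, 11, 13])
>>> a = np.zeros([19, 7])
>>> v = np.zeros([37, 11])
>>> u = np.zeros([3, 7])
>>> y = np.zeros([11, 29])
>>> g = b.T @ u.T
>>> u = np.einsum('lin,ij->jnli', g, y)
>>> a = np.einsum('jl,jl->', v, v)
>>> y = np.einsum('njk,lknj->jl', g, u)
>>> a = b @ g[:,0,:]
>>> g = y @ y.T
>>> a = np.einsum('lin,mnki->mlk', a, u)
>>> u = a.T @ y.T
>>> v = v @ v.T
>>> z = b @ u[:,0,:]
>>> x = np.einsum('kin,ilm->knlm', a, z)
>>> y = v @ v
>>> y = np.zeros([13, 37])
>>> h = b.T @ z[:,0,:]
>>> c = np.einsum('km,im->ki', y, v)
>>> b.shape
(7, 11, 13)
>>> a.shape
(29, 7, 13)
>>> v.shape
(37, 37)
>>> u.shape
(13, 7, 11)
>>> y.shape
(13, 37)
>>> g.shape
(11, 11)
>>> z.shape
(7, 11, 11)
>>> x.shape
(29, 13, 11, 11)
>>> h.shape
(13, 11, 11)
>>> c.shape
(13, 37)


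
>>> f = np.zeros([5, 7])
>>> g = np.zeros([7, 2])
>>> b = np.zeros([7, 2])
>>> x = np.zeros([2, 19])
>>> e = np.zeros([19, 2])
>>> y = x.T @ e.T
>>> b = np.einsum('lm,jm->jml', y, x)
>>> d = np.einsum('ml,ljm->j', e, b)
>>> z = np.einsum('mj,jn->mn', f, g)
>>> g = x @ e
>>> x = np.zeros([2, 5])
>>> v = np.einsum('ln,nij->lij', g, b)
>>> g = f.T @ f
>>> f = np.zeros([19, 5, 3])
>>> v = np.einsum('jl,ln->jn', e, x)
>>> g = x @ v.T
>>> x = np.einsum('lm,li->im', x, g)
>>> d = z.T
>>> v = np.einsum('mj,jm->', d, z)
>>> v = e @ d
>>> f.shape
(19, 5, 3)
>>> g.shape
(2, 19)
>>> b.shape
(2, 19, 19)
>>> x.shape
(19, 5)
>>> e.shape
(19, 2)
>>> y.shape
(19, 19)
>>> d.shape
(2, 5)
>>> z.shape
(5, 2)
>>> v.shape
(19, 5)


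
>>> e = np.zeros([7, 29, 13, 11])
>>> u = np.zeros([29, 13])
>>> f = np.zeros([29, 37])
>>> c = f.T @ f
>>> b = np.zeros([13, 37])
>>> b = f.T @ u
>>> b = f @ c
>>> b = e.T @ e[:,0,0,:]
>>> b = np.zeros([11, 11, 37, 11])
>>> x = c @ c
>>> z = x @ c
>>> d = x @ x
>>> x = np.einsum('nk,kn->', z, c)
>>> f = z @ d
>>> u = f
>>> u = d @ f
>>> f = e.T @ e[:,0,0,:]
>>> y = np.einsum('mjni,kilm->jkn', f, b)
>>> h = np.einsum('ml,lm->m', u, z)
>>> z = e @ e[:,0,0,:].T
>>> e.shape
(7, 29, 13, 11)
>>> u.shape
(37, 37)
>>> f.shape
(11, 13, 29, 11)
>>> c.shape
(37, 37)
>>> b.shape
(11, 11, 37, 11)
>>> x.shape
()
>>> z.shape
(7, 29, 13, 7)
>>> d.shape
(37, 37)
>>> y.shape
(13, 11, 29)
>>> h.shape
(37,)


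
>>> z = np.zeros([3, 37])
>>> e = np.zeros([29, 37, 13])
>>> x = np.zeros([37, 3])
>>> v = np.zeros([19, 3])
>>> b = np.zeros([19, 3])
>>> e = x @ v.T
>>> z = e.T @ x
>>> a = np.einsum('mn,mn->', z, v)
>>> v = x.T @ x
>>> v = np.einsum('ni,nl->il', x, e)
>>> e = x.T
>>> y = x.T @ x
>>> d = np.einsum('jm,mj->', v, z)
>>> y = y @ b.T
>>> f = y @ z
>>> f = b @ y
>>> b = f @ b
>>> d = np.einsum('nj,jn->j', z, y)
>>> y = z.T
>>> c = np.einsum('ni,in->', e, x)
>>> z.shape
(19, 3)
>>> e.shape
(3, 37)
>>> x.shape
(37, 3)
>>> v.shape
(3, 19)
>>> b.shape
(19, 3)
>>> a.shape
()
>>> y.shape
(3, 19)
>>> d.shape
(3,)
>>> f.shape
(19, 19)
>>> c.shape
()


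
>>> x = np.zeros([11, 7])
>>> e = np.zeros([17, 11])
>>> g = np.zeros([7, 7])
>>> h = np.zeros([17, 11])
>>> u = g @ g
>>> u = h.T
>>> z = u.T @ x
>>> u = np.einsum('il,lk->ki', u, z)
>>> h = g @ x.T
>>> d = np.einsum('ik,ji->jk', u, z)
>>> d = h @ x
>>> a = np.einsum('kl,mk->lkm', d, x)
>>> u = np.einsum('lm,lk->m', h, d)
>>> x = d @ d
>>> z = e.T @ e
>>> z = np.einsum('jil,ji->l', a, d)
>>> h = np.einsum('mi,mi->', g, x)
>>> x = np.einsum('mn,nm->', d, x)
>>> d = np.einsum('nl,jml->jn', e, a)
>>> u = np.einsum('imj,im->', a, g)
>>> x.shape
()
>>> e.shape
(17, 11)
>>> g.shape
(7, 7)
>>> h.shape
()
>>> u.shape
()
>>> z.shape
(11,)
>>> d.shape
(7, 17)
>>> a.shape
(7, 7, 11)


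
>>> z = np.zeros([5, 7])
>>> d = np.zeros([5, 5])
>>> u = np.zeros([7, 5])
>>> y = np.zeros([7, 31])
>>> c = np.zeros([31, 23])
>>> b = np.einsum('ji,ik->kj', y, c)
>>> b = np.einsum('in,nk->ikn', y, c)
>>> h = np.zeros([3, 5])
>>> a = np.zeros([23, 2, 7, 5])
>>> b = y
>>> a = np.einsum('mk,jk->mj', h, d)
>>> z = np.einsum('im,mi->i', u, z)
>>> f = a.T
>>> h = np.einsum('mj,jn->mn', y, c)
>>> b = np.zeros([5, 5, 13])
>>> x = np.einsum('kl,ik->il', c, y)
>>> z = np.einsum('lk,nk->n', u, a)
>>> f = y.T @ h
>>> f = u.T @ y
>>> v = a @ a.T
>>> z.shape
(3,)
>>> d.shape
(5, 5)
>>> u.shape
(7, 5)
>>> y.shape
(7, 31)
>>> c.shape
(31, 23)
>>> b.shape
(5, 5, 13)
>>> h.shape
(7, 23)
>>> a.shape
(3, 5)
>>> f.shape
(5, 31)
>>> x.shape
(7, 23)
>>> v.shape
(3, 3)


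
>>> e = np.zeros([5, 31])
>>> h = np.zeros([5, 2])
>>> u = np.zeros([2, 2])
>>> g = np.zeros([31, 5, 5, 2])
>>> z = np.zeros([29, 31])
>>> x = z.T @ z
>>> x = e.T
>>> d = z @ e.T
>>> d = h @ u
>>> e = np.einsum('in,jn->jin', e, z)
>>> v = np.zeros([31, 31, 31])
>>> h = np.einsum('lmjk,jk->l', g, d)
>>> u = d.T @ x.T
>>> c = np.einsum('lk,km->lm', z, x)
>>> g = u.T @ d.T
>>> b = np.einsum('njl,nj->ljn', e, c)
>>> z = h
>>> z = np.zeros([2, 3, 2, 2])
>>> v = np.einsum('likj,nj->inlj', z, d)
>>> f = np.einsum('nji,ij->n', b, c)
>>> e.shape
(29, 5, 31)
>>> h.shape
(31,)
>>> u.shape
(2, 31)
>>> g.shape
(31, 5)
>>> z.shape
(2, 3, 2, 2)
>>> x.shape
(31, 5)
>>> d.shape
(5, 2)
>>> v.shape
(3, 5, 2, 2)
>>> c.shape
(29, 5)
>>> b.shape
(31, 5, 29)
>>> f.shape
(31,)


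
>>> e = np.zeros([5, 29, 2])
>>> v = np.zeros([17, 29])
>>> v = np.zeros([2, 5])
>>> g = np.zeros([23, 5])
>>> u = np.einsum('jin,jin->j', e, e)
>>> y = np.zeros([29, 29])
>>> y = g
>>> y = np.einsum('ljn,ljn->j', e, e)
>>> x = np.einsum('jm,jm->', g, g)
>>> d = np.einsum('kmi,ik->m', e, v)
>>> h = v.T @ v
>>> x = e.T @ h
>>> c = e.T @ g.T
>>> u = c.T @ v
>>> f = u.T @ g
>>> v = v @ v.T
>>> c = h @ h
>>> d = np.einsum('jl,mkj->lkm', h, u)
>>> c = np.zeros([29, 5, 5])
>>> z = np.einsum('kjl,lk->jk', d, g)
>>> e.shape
(5, 29, 2)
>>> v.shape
(2, 2)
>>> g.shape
(23, 5)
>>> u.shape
(23, 29, 5)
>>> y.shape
(29,)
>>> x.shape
(2, 29, 5)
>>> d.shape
(5, 29, 23)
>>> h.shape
(5, 5)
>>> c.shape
(29, 5, 5)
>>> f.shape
(5, 29, 5)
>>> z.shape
(29, 5)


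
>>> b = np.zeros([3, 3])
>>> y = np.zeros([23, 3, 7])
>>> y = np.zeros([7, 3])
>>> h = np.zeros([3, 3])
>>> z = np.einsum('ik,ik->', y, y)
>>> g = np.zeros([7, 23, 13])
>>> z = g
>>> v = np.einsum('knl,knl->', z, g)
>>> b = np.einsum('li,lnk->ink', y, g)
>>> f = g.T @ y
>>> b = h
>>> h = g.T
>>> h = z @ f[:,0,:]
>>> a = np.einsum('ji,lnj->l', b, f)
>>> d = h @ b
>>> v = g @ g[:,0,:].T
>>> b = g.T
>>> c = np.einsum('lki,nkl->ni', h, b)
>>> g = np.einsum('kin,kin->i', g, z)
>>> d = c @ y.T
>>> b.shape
(13, 23, 7)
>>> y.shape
(7, 3)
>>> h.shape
(7, 23, 3)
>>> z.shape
(7, 23, 13)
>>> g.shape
(23,)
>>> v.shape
(7, 23, 7)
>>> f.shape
(13, 23, 3)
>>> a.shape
(13,)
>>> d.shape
(13, 7)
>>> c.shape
(13, 3)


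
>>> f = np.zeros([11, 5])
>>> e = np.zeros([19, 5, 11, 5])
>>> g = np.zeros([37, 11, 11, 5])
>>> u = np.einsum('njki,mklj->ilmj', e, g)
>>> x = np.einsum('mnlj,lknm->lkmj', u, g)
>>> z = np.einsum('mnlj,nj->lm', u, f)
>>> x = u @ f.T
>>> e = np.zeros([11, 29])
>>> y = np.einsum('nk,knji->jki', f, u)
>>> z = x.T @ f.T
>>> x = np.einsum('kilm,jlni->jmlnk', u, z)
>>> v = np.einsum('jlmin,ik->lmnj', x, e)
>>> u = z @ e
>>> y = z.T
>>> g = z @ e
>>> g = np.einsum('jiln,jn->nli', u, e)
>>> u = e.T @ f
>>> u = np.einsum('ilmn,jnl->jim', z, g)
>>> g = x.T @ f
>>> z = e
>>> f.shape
(11, 5)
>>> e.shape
(11, 29)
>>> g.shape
(5, 11, 37, 5, 5)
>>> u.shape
(29, 11, 11)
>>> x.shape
(11, 5, 37, 11, 5)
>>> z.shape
(11, 29)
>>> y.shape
(11, 11, 37, 11)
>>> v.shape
(5, 37, 5, 11)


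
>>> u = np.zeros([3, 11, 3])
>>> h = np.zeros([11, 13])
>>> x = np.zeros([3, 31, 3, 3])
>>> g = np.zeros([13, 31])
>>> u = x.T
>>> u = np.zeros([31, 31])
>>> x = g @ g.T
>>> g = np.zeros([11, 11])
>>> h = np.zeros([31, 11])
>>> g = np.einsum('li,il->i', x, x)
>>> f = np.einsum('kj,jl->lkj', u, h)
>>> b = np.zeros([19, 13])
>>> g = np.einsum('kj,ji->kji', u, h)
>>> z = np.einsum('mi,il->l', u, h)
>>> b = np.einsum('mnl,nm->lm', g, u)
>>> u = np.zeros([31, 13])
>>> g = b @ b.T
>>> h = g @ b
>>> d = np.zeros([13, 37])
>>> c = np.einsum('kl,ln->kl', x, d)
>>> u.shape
(31, 13)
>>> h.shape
(11, 31)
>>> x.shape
(13, 13)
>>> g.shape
(11, 11)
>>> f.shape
(11, 31, 31)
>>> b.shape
(11, 31)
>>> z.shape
(11,)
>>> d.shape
(13, 37)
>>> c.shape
(13, 13)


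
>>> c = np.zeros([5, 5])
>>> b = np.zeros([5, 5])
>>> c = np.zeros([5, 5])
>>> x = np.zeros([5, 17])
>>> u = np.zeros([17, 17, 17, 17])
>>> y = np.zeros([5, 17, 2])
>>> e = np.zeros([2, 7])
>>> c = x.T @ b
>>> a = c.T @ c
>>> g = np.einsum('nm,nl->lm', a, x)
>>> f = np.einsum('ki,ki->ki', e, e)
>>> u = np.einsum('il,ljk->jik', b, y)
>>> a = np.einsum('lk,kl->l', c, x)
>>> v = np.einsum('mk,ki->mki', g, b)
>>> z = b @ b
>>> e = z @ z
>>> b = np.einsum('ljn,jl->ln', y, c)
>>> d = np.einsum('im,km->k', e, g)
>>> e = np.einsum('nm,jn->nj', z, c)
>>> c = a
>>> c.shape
(17,)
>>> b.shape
(5, 2)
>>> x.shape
(5, 17)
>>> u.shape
(17, 5, 2)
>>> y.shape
(5, 17, 2)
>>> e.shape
(5, 17)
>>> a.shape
(17,)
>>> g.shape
(17, 5)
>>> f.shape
(2, 7)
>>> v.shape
(17, 5, 5)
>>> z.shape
(5, 5)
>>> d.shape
(17,)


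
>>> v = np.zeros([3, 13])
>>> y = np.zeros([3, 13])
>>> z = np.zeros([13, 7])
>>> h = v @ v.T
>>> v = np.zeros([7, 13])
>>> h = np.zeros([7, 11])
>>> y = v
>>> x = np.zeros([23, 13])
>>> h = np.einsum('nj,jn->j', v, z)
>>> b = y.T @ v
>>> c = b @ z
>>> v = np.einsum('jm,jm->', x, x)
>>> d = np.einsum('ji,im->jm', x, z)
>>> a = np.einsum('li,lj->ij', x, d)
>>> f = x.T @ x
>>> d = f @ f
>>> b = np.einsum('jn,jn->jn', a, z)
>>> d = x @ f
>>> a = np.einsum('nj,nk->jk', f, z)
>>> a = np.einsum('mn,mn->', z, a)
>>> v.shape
()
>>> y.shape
(7, 13)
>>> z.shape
(13, 7)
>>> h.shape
(13,)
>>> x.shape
(23, 13)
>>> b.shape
(13, 7)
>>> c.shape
(13, 7)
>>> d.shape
(23, 13)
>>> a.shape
()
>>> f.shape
(13, 13)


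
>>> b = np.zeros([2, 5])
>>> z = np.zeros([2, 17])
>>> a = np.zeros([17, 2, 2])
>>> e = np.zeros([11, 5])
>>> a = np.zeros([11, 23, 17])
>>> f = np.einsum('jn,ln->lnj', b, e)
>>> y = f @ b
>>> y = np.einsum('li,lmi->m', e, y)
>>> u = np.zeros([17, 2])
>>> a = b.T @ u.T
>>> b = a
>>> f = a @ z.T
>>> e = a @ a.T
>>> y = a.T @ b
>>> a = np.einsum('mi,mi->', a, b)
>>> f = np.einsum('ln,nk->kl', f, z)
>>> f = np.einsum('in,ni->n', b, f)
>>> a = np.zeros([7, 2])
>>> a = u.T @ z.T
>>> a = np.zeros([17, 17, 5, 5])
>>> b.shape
(5, 17)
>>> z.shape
(2, 17)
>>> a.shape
(17, 17, 5, 5)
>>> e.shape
(5, 5)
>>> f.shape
(17,)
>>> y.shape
(17, 17)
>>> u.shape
(17, 2)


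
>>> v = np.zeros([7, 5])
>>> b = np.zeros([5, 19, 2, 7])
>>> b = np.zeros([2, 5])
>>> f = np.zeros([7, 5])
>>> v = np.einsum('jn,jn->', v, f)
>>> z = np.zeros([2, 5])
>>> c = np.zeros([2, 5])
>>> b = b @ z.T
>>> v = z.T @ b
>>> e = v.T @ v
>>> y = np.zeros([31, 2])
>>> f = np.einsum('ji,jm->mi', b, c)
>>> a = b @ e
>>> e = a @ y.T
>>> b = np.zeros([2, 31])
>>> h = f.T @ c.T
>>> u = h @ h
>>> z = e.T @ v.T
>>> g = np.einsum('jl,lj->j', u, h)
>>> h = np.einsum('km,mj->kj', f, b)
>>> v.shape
(5, 2)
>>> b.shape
(2, 31)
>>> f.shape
(5, 2)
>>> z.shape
(31, 5)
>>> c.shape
(2, 5)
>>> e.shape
(2, 31)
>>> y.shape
(31, 2)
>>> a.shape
(2, 2)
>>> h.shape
(5, 31)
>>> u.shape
(2, 2)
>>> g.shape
(2,)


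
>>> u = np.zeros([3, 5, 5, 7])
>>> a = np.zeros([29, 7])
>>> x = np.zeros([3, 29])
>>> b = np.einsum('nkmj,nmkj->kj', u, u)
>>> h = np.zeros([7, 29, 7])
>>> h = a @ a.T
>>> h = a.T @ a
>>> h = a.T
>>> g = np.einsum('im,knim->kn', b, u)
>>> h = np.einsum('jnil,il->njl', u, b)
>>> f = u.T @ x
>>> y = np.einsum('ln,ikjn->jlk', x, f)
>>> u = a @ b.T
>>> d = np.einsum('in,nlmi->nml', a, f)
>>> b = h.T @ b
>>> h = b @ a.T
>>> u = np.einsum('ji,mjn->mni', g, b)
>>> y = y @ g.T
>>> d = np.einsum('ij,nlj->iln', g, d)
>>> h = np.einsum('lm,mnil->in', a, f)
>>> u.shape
(7, 7, 5)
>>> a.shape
(29, 7)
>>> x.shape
(3, 29)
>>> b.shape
(7, 3, 7)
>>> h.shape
(5, 5)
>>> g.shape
(3, 5)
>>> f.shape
(7, 5, 5, 29)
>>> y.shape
(5, 3, 3)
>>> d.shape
(3, 5, 7)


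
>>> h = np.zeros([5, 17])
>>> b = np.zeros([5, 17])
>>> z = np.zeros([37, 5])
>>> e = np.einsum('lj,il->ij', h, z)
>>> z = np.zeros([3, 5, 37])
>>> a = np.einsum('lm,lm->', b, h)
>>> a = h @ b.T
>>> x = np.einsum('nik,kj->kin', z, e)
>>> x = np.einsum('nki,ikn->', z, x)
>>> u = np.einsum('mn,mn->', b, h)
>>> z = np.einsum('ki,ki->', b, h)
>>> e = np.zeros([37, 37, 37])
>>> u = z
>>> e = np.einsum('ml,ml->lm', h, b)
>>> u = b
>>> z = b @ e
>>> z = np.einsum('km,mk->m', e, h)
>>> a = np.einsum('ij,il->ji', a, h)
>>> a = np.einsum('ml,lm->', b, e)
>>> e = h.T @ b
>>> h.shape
(5, 17)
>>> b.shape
(5, 17)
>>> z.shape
(5,)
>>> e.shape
(17, 17)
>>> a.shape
()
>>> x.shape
()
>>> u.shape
(5, 17)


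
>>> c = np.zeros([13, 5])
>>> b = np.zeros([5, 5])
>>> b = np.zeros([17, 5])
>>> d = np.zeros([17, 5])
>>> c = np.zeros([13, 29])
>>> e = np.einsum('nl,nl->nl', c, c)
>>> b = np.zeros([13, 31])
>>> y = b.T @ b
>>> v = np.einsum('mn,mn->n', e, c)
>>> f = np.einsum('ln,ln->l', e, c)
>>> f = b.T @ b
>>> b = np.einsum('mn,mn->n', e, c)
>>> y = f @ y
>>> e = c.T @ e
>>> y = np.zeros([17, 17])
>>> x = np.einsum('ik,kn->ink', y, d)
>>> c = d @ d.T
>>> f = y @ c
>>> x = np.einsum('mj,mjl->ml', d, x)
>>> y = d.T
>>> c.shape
(17, 17)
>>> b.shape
(29,)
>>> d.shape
(17, 5)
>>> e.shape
(29, 29)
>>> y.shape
(5, 17)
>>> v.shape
(29,)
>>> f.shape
(17, 17)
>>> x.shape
(17, 17)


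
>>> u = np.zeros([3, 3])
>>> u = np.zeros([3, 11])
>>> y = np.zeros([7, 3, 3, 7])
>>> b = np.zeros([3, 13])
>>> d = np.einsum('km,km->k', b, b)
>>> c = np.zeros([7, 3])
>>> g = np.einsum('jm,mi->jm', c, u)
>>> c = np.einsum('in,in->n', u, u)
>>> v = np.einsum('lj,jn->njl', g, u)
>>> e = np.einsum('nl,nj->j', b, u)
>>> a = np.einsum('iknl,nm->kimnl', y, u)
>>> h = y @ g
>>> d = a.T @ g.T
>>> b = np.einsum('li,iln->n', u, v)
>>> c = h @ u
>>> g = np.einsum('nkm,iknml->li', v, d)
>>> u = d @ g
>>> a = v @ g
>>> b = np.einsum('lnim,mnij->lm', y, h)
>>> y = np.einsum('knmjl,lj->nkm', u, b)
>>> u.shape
(7, 3, 11, 7, 7)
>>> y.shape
(3, 7, 11)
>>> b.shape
(7, 7)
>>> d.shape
(7, 3, 11, 7, 7)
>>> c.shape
(7, 3, 3, 11)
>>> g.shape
(7, 7)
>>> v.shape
(11, 3, 7)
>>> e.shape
(11,)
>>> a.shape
(11, 3, 7)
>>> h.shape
(7, 3, 3, 3)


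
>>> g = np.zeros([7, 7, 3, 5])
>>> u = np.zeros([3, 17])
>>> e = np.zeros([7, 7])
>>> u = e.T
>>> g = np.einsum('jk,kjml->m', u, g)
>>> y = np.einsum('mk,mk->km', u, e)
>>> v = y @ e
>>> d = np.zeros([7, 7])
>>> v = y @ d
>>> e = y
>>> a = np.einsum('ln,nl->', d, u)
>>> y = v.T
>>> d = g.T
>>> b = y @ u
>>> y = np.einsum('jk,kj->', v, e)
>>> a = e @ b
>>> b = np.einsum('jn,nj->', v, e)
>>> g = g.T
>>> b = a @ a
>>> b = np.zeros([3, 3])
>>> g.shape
(3,)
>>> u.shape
(7, 7)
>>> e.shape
(7, 7)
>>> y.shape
()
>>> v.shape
(7, 7)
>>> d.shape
(3,)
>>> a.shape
(7, 7)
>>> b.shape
(3, 3)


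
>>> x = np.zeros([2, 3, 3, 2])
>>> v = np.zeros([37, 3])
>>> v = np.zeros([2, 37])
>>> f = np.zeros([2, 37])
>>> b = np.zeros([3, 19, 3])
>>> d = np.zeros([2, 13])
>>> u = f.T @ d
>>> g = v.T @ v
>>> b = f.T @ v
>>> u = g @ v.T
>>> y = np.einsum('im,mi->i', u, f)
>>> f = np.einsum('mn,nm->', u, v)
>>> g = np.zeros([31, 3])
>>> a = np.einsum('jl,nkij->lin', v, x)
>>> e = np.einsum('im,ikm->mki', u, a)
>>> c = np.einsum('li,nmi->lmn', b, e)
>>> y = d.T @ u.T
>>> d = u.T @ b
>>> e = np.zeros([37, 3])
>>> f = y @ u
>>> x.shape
(2, 3, 3, 2)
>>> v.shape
(2, 37)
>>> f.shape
(13, 2)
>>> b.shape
(37, 37)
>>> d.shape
(2, 37)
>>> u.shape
(37, 2)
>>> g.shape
(31, 3)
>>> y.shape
(13, 37)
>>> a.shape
(37, 3, 2)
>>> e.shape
(37, 3)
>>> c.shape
(37, 3, 2)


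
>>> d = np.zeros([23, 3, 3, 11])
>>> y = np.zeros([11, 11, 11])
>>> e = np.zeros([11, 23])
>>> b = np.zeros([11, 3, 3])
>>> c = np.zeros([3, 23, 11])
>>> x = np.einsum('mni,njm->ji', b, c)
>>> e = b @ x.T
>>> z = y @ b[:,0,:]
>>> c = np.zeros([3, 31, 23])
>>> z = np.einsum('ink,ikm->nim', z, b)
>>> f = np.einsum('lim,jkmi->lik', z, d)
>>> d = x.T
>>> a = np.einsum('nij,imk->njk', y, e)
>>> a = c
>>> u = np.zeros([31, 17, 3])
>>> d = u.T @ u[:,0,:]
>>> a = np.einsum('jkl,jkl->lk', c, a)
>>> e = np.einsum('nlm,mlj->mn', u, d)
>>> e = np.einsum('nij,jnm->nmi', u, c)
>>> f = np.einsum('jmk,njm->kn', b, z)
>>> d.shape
(3, 17, 3)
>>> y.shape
(11, 11, 11)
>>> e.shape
(31, 23, 17)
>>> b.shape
(11, 3, 3)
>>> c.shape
(3, 31, 23)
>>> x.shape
(23, 3)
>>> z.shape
(11, 11, 3)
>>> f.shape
(3, 11)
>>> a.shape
(23, 31)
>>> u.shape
(31, 17, 3)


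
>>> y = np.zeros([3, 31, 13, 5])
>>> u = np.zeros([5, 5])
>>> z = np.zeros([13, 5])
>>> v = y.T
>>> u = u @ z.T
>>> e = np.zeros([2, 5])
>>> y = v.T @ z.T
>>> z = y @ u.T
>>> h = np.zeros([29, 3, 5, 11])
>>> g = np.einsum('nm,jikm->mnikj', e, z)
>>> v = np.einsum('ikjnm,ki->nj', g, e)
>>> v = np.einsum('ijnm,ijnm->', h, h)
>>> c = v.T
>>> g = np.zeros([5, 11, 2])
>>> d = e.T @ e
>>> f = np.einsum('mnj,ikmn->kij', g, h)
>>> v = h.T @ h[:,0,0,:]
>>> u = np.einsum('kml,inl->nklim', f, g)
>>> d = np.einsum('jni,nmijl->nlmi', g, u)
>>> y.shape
(3, 31, 13, 13)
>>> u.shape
(11, 3, 2, 5, 29)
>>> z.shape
(3, 31, 13, 5)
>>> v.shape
(11, 5, 3, 11)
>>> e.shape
(2, 5)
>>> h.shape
(29, 3, 5, 11)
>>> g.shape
(5, 11, 2)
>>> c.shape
()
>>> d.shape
(11, 29, 3, 2)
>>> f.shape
(3, 29, 2)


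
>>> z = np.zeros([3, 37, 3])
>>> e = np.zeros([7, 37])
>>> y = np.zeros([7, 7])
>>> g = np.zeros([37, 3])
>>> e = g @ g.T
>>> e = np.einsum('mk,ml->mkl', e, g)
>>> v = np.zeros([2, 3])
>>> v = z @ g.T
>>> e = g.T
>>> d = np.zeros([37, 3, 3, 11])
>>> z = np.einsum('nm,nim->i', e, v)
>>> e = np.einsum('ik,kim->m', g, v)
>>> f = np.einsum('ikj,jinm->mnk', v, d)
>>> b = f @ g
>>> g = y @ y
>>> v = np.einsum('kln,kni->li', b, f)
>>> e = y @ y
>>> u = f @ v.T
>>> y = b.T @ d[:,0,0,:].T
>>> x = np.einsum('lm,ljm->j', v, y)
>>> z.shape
(37,)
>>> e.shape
(7, 7)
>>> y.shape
(3, 3, 37)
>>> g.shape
(7, 7)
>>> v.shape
(3, 37)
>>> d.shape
(37, 3, 3, 11)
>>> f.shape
(11, 3, 37)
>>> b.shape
(11, 3, 3)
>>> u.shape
(11, 3, 3)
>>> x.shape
(3,)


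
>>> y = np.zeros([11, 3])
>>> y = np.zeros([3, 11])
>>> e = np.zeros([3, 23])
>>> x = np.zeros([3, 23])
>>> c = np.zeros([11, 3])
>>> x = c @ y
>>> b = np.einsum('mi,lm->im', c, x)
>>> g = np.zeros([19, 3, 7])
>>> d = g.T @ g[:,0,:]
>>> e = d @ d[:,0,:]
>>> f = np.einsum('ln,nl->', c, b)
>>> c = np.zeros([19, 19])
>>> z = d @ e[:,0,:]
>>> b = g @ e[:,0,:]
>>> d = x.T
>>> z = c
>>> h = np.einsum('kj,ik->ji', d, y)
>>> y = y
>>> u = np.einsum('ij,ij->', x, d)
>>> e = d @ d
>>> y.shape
(3, 11)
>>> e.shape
(11, 11)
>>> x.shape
(11, 11)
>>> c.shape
(19, 19)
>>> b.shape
(19, 3, 7)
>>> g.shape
(19, 3, 7)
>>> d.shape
(11, 11)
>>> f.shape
()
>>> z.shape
(19, 19)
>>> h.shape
(11, 3)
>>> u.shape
()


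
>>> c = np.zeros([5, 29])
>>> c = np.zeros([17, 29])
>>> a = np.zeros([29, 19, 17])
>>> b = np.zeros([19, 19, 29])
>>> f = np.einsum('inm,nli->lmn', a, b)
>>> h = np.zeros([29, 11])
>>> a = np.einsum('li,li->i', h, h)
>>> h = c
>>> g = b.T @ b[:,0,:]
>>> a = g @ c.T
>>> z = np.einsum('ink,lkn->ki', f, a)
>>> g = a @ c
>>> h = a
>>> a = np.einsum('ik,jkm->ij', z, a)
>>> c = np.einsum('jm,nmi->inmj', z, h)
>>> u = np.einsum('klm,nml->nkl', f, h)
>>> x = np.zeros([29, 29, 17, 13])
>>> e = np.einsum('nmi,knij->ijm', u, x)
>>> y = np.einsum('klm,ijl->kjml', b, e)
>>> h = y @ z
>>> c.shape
(17, 29, 19, 19)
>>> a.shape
(19, 29)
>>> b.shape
(19, 19, 29)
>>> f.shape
(19, 17, 19)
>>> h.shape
(19, 13, 29, 19)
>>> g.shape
(29, 19, 29)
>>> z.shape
(19, 19)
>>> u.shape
(29, 19, 17)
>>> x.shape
(29, 29, 17, 13)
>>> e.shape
(17, 13, 19)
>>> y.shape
(19, 13, 29, 19)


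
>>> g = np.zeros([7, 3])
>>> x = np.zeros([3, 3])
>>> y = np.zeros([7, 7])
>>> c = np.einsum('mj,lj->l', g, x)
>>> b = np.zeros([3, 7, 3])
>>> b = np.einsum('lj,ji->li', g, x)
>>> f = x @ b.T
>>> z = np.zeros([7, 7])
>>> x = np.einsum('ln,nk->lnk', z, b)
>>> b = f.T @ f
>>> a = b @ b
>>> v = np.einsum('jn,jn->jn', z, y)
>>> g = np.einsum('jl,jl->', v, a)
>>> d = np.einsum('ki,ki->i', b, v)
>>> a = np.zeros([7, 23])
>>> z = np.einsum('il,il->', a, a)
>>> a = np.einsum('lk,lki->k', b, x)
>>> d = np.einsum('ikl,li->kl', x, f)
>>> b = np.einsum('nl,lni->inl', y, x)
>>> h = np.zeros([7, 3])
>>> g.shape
()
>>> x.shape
(7, 7, 3)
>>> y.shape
(7, 7)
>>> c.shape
(3,)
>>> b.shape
(3, 7, 7)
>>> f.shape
(3, 7)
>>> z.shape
()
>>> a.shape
(7,)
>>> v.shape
(7, 7)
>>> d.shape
(7, 3)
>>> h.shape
(7, 3)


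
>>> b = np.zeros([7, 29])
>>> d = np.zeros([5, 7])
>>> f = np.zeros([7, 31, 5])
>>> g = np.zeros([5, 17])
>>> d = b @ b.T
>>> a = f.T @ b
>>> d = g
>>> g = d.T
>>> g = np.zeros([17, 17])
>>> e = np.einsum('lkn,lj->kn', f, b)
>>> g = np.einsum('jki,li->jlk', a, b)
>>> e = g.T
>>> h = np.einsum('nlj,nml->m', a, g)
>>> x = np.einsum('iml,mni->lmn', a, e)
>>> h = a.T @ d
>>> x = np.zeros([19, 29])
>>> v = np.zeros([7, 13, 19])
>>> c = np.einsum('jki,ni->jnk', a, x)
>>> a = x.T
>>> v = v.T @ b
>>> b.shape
(7, 29)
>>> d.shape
(5, 17)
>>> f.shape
(7, 31, 5)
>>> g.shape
(5, 7, 31)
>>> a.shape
(29, 19)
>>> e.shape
(31, 7, 5)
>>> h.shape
(29, 31, 17)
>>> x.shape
(19, 29)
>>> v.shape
(19, 13, 29)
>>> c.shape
(5, 19, 31)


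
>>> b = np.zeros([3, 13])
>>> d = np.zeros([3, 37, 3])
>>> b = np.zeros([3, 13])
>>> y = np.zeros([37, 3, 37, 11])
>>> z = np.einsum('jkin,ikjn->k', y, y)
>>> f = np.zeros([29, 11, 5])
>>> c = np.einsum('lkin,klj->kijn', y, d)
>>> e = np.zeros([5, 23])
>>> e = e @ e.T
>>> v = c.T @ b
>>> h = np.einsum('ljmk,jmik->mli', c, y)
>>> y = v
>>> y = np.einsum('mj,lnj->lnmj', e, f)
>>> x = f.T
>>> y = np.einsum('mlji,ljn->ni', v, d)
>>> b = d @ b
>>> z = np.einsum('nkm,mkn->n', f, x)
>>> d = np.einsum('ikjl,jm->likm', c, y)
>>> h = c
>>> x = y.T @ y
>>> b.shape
(3, 37, 13)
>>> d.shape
(11, 3, 37, 13)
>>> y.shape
(3, 13)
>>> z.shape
(29,)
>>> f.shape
(29, 11, 5)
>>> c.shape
(3, 37, 3, 11)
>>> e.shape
(5, 5)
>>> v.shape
(11, 3, 37, 13)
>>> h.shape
(3, 37, 3, 11)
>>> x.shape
(13, 13)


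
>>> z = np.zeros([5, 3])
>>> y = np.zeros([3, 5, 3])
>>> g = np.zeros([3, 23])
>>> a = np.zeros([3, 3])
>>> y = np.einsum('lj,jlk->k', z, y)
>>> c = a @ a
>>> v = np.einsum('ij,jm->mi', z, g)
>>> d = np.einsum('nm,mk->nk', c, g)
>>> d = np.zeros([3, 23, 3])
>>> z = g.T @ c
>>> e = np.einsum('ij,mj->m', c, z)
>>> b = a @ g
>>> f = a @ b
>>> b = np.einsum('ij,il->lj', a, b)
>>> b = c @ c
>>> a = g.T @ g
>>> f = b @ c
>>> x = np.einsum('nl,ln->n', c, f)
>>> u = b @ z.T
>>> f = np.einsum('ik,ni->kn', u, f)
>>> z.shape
(23, 3)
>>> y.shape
(3,)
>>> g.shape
(3, 23)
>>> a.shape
(23, 23)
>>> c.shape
(3, 3)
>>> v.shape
(23, 5)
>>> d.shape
(3, 23, 3)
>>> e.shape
(23,)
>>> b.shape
(3, 3)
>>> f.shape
(23, 3)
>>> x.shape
(3,)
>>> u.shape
(3, 23)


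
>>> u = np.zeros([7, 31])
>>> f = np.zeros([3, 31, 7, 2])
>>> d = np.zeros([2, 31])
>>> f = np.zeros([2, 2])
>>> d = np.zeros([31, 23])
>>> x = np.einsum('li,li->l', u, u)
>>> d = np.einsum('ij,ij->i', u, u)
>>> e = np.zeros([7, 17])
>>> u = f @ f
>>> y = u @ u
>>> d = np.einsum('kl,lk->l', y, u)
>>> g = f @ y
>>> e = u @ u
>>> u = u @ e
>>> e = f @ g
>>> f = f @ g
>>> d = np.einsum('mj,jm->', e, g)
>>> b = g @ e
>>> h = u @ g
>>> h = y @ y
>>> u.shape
(2, 2)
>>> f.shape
(2, 2)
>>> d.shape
()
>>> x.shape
(7,)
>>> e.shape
(2, 2)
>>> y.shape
(2, 2)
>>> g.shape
(2, 2)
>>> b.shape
(2, 2)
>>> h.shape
(2, 2)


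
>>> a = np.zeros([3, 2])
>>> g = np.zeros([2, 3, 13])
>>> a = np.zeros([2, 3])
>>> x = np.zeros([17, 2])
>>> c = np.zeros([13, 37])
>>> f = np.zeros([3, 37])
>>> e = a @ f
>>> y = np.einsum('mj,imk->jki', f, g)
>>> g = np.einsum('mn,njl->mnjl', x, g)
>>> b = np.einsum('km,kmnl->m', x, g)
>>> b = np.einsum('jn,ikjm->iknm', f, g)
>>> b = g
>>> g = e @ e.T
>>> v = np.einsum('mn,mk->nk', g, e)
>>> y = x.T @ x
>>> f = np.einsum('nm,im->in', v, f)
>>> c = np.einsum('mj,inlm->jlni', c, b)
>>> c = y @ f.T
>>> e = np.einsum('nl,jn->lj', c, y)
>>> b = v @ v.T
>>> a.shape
(2, 3)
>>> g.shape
(2, 2)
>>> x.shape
(17, 2)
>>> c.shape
(2, 3)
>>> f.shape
(3, 2)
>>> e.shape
(3, 2)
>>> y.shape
(2, 2)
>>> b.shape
(2, 2)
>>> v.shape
(2, 37)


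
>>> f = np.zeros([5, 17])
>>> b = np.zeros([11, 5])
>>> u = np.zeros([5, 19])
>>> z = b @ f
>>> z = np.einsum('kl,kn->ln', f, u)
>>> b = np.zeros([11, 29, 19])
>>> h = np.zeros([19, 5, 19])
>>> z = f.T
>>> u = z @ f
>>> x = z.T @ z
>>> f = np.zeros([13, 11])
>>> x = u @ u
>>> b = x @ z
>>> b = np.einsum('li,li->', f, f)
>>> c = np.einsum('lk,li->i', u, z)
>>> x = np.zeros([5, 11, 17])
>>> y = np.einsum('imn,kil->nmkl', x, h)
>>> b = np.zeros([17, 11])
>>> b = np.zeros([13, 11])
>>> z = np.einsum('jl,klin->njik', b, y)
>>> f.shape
(13, 11)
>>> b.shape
(13, 11)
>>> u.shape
(17, 17)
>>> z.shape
(19, 13, 19, 17)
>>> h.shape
(19, 5, 19)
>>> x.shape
(5, 11, 17)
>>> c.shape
(5,)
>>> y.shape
(17, 11, 19, 19)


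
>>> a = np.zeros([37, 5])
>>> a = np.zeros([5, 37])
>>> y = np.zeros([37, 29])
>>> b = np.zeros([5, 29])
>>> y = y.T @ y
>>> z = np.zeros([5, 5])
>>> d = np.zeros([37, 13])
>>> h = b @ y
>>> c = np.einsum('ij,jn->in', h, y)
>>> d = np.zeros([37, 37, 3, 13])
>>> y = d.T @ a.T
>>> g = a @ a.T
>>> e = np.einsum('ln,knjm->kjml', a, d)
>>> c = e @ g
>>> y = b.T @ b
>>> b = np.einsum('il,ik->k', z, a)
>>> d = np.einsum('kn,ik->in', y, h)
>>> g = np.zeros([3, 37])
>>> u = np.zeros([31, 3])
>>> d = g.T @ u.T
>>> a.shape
(5, 37)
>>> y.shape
(29, 29)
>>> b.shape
(37,)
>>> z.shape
(5, 5)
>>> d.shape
(37, 31)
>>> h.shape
(5, 29)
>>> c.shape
(37, 3, 13, 5)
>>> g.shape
(3, 37)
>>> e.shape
(37, 3, 13, 5)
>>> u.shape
(31, 3)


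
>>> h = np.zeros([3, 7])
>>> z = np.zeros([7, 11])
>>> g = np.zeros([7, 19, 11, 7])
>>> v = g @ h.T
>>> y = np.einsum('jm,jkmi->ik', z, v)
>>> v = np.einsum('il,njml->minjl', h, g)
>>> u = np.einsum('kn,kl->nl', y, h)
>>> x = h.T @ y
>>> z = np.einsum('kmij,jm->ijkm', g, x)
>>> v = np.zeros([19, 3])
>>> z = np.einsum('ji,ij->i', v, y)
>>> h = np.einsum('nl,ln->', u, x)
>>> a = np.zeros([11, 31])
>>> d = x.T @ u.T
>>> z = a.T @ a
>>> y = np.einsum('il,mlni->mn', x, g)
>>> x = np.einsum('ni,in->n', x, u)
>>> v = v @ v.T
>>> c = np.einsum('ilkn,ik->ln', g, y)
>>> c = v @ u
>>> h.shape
()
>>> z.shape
(31, 31)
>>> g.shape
(7, 19, 11, 7)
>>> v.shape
(19, 19)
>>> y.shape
(7, 11)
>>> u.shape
(19, 7)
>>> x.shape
(7,)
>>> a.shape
(11, 31)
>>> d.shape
(19, 19)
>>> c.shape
(19, 7)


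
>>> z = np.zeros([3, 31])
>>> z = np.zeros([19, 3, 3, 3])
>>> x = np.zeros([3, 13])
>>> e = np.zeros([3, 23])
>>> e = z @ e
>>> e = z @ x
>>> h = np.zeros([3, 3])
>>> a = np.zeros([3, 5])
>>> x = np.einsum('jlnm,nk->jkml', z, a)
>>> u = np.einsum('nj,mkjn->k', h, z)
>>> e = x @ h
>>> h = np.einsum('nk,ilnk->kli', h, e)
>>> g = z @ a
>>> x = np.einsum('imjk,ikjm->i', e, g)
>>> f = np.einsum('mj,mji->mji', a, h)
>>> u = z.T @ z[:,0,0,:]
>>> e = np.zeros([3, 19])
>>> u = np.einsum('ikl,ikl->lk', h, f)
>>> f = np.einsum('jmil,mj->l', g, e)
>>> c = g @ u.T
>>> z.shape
(19, 3, 3, 3)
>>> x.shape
(19,)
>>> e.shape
(3, 19)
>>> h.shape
(3, 5, 19)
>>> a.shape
(3, 5)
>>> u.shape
(19, 5)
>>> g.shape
(19, 3, 3, 5)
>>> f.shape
(5,)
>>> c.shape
(19, 3, 3, 19)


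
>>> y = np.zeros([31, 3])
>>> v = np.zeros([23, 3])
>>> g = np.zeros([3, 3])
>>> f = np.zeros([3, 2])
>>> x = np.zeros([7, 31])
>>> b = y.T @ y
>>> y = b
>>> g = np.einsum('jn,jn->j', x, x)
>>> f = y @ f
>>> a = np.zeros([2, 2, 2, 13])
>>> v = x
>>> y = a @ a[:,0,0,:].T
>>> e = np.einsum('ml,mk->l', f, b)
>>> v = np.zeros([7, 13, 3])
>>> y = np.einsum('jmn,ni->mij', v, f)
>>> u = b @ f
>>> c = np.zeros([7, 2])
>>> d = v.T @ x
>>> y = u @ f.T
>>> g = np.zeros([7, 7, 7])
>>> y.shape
(3, 3)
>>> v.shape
(7, 13, 3)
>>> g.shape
(7, 7, 7)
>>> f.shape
(3, 2)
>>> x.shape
(7, 31)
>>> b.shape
(3, 3)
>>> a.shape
(2, 2, 2, 13)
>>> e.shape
(2,)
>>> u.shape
(3, 2)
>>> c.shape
(7, 2)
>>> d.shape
(3, 13, 31)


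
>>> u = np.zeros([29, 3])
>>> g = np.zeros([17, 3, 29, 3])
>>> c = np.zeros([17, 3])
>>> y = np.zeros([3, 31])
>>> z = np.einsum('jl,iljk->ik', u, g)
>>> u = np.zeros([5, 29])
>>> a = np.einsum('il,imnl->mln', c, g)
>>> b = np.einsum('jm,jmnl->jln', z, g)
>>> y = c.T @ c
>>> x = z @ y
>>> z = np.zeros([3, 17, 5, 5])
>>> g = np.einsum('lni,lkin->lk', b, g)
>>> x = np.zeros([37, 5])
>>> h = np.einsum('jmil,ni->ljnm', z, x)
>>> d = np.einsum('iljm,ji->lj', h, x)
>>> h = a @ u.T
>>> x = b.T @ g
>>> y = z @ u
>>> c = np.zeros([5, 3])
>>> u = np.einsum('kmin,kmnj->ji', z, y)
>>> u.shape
(29, 5)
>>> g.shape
(17, 3)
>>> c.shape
(5, 3)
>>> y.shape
(3, 17, 5, 29)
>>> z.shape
(3, 17, 5, 5)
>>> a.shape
(3, 3, 29)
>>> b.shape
(17, 3, 29)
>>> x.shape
(29, 3, 3)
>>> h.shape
(3, 3, 5)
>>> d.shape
(3, 37)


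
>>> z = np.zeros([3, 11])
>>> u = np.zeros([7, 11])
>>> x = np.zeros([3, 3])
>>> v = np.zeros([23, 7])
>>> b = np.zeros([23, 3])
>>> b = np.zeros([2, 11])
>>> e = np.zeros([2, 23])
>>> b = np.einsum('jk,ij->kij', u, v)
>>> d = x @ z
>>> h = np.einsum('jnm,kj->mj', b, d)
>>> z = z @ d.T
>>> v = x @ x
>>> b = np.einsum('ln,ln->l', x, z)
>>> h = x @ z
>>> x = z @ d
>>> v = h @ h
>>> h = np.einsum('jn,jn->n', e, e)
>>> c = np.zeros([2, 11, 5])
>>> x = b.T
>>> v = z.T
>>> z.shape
(3, 3)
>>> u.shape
(7, 11)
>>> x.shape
(3,)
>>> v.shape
(3, 3)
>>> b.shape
(3,)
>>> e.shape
(2, 23)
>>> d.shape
(3, 11)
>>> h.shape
(23,)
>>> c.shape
(2, 11, 5)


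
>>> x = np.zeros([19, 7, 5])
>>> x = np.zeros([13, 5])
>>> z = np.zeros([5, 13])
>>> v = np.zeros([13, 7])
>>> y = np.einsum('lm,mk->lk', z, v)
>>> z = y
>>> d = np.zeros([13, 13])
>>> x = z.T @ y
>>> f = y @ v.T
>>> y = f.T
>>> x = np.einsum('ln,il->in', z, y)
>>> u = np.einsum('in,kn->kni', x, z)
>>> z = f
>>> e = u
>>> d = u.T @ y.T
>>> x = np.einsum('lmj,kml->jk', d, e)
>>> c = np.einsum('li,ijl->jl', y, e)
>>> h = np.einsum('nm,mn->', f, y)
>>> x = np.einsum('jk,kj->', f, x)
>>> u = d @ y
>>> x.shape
()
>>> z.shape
(5, 13)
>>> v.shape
(13, 7)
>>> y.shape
(13, 5)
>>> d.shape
(13, 7, 13)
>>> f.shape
(5, 13)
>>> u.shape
(13, 7, 5)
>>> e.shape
(5, 7, 13)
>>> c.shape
(7, 13)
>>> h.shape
()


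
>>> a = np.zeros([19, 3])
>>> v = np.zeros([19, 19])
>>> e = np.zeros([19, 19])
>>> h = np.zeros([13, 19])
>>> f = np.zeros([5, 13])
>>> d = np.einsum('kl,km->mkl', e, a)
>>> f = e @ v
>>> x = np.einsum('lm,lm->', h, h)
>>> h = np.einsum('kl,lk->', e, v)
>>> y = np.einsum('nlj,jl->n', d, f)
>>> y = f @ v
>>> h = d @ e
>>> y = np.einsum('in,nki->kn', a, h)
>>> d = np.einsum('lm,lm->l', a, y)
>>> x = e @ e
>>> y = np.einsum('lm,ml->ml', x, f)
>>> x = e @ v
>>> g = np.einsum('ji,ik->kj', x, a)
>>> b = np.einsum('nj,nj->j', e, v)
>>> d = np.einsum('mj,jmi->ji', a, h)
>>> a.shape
(19, 3)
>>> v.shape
(19, 19)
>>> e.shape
(19, 19)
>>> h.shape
(3, 19, 19)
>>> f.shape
(19, 19)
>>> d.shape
(3, 19)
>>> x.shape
(19, 19)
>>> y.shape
(19, 19)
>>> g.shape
(3, 19)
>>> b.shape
(19,)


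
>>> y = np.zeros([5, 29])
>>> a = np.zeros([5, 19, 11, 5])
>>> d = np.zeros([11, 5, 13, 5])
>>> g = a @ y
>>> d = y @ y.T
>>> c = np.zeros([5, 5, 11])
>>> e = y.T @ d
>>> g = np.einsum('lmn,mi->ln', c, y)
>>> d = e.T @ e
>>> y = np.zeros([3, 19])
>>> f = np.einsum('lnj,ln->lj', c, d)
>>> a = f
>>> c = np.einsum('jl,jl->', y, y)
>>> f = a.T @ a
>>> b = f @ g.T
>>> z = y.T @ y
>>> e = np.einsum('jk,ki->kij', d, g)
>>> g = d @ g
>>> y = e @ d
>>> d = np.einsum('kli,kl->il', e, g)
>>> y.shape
(5, 11, 5)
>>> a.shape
(5, 11)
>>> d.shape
(5, 11)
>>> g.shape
(5, 11)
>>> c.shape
()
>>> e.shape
(5, 11, 5)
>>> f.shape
(11, 11)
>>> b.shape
(11, 5)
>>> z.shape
(19, 19)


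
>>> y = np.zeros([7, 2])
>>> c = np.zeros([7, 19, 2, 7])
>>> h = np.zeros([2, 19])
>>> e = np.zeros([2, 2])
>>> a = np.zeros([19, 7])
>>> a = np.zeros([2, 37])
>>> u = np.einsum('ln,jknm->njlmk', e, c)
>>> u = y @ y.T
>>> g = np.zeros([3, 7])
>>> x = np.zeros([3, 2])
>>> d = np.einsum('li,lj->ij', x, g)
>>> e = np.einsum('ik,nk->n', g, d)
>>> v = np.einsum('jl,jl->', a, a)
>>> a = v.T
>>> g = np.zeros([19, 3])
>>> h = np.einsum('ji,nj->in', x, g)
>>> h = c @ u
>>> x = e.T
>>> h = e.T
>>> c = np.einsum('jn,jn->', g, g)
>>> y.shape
(7, 2)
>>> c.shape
()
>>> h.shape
(2,)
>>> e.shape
(2,)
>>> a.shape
()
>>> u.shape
(7, 7)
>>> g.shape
(19, 3)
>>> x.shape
(2,)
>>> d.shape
(2, 7)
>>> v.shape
()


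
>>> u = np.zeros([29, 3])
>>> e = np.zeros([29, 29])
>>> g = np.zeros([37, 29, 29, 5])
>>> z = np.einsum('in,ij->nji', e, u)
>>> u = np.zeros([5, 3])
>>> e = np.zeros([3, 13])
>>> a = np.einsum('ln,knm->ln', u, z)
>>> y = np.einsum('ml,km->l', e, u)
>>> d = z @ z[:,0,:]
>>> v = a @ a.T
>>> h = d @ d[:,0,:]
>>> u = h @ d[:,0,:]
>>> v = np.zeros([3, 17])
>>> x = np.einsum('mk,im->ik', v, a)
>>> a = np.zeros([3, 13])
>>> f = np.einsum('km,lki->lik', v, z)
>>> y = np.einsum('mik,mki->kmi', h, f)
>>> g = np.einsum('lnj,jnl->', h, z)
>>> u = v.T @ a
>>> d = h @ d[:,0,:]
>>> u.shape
(17, 13)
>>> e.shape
(3, 13)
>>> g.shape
()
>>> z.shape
(29, 3, 29)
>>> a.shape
(3, 13)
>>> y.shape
(29, 29, 3)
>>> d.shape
(29, 3, 29)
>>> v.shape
(3, 17)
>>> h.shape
(29, 3, 29)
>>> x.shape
(5, 17)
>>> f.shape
(29, 29, 3)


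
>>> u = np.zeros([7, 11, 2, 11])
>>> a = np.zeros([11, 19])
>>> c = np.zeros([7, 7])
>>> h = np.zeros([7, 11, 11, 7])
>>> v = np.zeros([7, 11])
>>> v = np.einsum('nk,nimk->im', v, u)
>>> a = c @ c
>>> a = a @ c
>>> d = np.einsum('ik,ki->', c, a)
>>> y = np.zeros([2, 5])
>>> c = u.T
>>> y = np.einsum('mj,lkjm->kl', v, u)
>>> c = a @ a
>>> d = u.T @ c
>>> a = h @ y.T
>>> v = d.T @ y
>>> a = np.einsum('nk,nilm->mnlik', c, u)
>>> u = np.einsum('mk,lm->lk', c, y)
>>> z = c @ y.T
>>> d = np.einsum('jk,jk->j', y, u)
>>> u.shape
(11, 7)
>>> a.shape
(11, 7, 2, 11, 7)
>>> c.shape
(7, 7)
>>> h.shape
(7, 11, 11, 7)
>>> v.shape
(7, 11, 2, 7)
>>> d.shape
(11,)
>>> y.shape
(11, 7)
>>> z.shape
(7, 11)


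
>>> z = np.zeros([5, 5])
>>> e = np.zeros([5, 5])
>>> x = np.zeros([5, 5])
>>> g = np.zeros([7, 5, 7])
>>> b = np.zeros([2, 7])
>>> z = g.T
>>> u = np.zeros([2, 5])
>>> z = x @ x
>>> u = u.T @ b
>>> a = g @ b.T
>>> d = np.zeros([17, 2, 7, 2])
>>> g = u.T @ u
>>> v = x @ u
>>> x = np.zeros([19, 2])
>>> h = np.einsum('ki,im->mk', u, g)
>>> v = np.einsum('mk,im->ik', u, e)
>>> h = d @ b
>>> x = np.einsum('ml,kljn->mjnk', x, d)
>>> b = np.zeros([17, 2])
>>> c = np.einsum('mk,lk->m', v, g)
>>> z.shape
(5, 5)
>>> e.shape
(5, 5)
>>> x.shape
(19, 7, 2, 17)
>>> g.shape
(7, 7)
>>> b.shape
(17, 2)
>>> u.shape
(5, 7)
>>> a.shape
(7, 5, 2)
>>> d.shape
(17, 2, 7, 2)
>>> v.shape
(5, 7)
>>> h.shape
(17, 2, 7, 7)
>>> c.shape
(5,)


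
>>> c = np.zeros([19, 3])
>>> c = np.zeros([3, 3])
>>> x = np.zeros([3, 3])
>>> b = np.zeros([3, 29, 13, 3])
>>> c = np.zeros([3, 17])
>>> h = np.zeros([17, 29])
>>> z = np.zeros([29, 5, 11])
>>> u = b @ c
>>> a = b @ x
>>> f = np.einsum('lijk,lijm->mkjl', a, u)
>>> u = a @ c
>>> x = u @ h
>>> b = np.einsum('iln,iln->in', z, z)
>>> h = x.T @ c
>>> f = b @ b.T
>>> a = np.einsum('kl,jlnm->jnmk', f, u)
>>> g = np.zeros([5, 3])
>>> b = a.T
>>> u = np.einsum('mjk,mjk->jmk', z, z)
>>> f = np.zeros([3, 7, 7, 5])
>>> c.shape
(3, 17)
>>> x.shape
(3, 29, 13, 29)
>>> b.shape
(29, 17, 13, 3)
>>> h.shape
(29, 13, 29, 17)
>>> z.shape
(29, 5, 11)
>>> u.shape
(5, 29, 11)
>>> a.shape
(3, 13, 17, 29)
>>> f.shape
(3, 7, 7, 5)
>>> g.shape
(5, 3)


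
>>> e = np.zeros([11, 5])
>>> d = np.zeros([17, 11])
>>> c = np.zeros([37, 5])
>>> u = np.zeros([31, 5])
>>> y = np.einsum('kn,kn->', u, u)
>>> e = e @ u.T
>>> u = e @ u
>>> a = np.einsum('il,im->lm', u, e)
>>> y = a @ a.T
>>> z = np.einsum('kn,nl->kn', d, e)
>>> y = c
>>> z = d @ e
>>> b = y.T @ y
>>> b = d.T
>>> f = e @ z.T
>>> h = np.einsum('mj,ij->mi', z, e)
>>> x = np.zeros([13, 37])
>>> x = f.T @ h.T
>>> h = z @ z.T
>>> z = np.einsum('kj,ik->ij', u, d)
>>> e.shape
(11, 31)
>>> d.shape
(17, 11)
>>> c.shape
(37, 5)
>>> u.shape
(11, 5)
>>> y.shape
(37, 5)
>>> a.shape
(5, 31)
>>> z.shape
(17, 5)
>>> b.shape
(11, 17)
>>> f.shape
(11, 17)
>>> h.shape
(17, 17)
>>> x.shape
(17, 17)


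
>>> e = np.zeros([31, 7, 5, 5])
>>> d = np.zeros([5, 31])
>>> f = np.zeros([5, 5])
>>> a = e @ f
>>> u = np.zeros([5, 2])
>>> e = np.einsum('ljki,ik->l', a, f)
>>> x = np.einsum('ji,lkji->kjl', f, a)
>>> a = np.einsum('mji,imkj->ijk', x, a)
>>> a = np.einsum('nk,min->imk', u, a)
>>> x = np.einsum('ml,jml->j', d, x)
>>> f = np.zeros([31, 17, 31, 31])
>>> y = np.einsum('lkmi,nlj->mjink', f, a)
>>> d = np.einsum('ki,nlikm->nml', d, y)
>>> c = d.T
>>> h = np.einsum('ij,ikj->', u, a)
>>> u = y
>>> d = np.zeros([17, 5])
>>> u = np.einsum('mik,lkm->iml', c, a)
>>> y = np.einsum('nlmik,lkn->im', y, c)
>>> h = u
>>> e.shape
(31,)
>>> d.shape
(17, 5)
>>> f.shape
(31, 17, 31, 31)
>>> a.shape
(5, 31, 2)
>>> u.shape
(17, 2, 5)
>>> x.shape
(7,)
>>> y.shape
(5, 31)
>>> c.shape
(2, 17, 31)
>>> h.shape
(17, 2, 5)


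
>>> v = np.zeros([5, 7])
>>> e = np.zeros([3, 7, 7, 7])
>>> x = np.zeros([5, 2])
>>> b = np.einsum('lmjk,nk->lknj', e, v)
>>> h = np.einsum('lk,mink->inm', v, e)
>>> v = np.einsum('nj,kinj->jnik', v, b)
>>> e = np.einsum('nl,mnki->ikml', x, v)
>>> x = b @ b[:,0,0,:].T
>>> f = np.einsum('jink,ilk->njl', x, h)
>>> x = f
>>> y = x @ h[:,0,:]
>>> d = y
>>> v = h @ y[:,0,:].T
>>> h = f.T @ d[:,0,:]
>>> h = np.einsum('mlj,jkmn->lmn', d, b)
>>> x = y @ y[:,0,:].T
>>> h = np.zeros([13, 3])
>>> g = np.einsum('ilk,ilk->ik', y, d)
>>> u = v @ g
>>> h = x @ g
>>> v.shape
(7, 7, 5)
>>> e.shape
(3, 7, 7, 2)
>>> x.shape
(5, 3, 5)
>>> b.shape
(3, 7, 5, 7)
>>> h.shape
(5, 3, 3)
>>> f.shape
(5, 3, 7)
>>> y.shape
(5, 3, 3)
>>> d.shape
(5, 3, 3)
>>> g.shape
(5, 3)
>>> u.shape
(7, 7, 3)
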